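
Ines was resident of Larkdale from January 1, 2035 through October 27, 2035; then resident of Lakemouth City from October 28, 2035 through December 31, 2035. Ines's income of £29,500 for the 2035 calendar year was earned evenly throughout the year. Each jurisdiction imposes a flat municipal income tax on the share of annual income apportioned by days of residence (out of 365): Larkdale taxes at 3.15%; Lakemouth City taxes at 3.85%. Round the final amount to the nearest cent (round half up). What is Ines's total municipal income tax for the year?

£966.02

Larkdale, January 1 – October 27, 2035: 300 days → £29,500 × 3.15% × 300/365 = £763.7671
Lakemouth City, October 28 – December 31, 2035: 65 days → £29,500 × 3.85% × 65/365 = £202.2568
Total = £966.0240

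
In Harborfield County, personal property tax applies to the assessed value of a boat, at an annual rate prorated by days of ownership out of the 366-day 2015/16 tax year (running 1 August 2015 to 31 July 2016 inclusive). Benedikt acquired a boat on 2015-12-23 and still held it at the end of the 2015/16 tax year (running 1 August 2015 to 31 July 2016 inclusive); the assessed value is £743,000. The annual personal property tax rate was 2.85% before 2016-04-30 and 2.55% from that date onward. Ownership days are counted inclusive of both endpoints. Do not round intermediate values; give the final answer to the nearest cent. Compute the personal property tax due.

2015-12-23 to 2016-04-29: 129 days at 2.85% → £743,000 × 2.85% × 129/366 = £7,463.4959
2016-04-30 to 2016-07-31: 93 days at 2.55% → £743,000 × 2.55% × 93/366 = £4,814.2746
Total = £12,277.7705

£12,277.77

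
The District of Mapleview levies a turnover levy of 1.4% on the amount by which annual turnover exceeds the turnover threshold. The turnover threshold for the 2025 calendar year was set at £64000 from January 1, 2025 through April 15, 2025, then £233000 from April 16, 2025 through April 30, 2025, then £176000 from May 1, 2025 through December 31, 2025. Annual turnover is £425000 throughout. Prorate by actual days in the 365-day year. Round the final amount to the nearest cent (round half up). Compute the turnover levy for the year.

January 1 – April 15, 2025: 105 days, exemption £64000 → (£425000 − £64000) × 1.4% × 105/365 = £1453.8904
April 16 – April 30, 2025: 15 days, exemption £233000 → (£425000 − £233000) × 1.4% × 15/365 = £110.4658
May 1 – December 31, 2025: 245 days, exemption £176000 → (£425000 − £176000) × 1.4% × 245/365 = £2339.9178
Total = £3904.2740

£3904.27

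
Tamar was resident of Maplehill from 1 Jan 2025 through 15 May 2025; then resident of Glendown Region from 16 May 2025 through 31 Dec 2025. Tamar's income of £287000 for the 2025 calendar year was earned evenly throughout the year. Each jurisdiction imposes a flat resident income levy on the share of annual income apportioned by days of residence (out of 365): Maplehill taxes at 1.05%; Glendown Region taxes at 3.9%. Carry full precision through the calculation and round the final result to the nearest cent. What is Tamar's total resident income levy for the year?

£8167.71

Maplehill, 1 Jan – 15 May 2025: 135 days → £287000 × 1.05% × 135/365 = £1114.5822
Glendown Region, 16 May – 31 Dec 2025: 230 days → £287000 × 3.9% × 230/365 = £7053.1233
Total = £8167.7055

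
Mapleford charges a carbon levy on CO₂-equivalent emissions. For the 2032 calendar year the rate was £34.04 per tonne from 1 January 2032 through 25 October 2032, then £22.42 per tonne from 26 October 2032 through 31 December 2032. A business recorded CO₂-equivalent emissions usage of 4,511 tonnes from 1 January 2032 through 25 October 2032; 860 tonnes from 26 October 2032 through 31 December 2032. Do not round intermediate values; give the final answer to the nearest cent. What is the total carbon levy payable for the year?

£172835.64

1 January – 25 October 2032: 4,511 tonnes at £34.04/tonne → £153554.44
26 October – 31 December 2032: 860 tonnes at £22.42/tonne → £19281.20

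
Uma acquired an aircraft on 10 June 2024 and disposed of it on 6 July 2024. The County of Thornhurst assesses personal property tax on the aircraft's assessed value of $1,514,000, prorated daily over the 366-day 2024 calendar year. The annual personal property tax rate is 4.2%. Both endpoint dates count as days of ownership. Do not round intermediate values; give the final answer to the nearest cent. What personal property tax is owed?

$4,690.92

Days held (10 June – 6 July 2024): 27 out of 366
Tax = $1,514,000 × 4.2% × 27/366 = $4,690.9180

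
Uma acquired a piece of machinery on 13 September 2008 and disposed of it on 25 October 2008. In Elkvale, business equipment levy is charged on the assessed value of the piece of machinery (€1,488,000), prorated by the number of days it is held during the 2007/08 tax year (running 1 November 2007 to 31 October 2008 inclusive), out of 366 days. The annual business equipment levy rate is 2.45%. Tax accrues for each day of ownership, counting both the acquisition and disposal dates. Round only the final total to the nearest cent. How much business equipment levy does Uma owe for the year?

€4,283.08

Days held (13 September – 25 October 2008): 43 out of 366
Tax = €1,488,000 × 2.45% × 43/366 = €4,283.0820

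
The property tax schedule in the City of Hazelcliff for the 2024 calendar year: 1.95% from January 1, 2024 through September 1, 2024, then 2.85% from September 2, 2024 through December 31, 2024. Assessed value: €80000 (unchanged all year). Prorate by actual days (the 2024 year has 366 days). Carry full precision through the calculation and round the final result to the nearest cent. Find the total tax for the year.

January 1 – September 1, 2024: 245 days at 1.95% → €80000 × 1.95% × 245/366 = €1044.2623
September 2 – December 31, 2024: 121 days at 2.85% → €80000 × 2.85% × 121/366 = €753.7705
Total = €1798.0328

€1798.03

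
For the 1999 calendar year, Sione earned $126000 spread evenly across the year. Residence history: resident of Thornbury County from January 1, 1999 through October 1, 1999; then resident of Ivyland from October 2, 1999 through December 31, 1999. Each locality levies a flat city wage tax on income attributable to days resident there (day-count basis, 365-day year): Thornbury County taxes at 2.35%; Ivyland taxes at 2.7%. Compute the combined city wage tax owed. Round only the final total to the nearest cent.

Thornbury County, January 1 – October 1, 1999: 274 days → $126000 × 2.35% × 274/365 = $2222.7781
Ivyland, October 2 – December 31, 1999: 91 days → $126000 × 2.7% × 91/365 = $848.1699
Total = $3070.9479

$3070.95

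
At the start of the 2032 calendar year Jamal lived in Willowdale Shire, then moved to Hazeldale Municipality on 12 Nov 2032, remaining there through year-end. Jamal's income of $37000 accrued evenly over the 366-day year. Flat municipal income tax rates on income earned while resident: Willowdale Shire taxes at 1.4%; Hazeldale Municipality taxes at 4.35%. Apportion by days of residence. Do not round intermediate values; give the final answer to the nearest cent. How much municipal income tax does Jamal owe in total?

$667.11

Willowdale Shire, 1 Jan – 11 Nov 2032: 316 days → $37000 × 1.4% × 316/366 = $447.2350
Hazeldale Municipality, 12 Nov – 31 Dec 2032: 50 days → $37000 × 4.35% × 50/366 = $219.8770
Total = $667.1120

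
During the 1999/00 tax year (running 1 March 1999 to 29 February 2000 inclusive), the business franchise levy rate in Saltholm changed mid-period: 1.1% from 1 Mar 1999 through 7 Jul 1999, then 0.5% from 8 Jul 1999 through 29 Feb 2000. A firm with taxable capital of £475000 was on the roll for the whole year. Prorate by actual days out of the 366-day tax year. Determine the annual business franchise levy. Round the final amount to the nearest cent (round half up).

1 Mar – 7 Jul 1999: 129 days at 1.1% → £475000 × 1.1% × 129/366 = £1841.5984
8 Jul 1999 – 29 Feb 2000: 237 days at 0.5% → £475000 × 0.5% × 237/366 = £1537.9098
Total = £3379.5082

£3379.51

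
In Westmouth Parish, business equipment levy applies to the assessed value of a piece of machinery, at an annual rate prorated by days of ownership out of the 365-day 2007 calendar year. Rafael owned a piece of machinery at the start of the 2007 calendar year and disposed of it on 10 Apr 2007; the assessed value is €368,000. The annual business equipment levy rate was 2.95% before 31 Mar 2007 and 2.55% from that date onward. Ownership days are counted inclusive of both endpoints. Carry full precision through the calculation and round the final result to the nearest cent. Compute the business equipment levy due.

€2,929.88

1 Jan – 30 Mar 2007: 89 days at 2.95% → €368,000 × 2.95% × 89/365 = €2,647.0795
31 Mar – 10 Apr 2007: 11 days at 2.55% → €368,000 × 2.55% × 11/365 = €282.8055
Total = €2,929.8849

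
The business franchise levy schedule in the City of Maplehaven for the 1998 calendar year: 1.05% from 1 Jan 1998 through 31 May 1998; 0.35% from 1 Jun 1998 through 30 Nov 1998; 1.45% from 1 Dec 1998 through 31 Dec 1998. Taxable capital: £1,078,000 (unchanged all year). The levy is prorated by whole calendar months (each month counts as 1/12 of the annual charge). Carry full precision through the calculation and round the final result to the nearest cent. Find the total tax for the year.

1 Jan – 31 May 1998: 5 months at 1.05% → £1,078,000 × 1.05% × 5/12 = £4,716.2500
1 Jun – 30 Nov 1998: 6 months at 0.35% → £1,078,000 × 0.35% × 6/12 = £1,886.5000
1 Dec – 31 Dec 1998: 1 month at 1.45% → £1,078,000 × 1.45% × 1/12 = £1,302.5833
Total = £7,905.3333

£7,905.33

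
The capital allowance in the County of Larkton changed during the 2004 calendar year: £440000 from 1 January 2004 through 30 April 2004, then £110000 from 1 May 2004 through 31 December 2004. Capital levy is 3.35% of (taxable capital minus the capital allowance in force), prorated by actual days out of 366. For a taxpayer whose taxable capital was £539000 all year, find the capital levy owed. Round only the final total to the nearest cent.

£10716.70

1 January – 30 April 2004: 121 days, exemption £440000 → (£539000 − £440000) × 3.35% × 121/366 = £1096.4385
1 May – 31 December 2004: 245 days, exemption £110000 → (£539000 − £110000) × 3.35% × 245/366 = £9620.2664
Total = £10716.7049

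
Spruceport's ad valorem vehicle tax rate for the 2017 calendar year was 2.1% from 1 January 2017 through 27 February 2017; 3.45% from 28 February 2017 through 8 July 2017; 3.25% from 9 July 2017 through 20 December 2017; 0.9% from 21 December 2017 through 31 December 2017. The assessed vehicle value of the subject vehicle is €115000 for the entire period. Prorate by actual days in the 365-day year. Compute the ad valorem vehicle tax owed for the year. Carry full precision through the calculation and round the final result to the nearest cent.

1 January – 27 February 2017: 58 days at 2.1% → €115000 × 2.1% × 58/365 = €383.7534
28 February – 8 July 2017: 131 days at 3.45% → €115000 × 3.45% × 131/365 = €1423.9521
9 July – 20 December 2017: 165 days at 3.25% → €115000 × 3.25% × 165/365 = €1689.5548
21 December – 31 December 2017: 11 days at 0.9% → €115000 × 0.9% × 11/365 = €31.1918
Total = €3528.4521

€3528.45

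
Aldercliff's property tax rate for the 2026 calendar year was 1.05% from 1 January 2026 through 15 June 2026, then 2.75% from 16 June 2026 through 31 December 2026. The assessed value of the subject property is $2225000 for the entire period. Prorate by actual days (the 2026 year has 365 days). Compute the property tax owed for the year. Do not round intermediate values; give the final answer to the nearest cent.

1 January – 15 June 2026: 166 days at 1.05% → $2225000 × 1.05% × 166/365 = $10625.1370
16 June – 31 December 2026: 199 days at 2.75% → $2225000 × 2.75% × 199/365 = $33359.7603
Total = $43984.8973

$43984.90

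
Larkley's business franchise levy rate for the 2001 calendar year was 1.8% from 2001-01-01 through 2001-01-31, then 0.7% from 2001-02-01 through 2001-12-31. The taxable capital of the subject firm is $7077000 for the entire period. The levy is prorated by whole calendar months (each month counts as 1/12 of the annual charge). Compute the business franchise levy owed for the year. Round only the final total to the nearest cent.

2001-01-01 to 2001-01-31: 1 month at 1.8% → $7077000 × 1.8% × 1/12 = $10615.5000
2001-02-01 to 2001-12-31: 11 months at 0.7% → $7077000 × 0.7% × 11/12 = $45410.7500
Total = $56026.2500

$56026.25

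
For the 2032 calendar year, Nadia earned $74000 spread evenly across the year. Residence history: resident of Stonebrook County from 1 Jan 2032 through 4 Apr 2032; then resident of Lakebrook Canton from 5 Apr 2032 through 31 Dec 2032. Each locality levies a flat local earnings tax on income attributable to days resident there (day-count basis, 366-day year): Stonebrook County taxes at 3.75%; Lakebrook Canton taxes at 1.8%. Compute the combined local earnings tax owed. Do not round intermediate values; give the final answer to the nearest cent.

$1706.55

Stonebrook County, 1 Jan – 4 Apr 2032: 95 days → $74000 × 3.75% × 95/366 = $720.2869
Lakebrook Canton, 5 Apr – 31 Dec 2032: 271 days → $74000 × 1.8% × 271/366 = $986.2623
Total = $1706.5492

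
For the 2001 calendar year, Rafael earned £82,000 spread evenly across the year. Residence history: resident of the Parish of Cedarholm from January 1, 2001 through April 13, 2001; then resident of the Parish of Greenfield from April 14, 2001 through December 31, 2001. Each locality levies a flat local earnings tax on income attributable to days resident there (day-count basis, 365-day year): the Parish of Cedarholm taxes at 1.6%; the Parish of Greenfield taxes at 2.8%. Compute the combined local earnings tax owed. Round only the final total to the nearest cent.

£2,018.32

The Parish of Cedarholm, January 1 – April 13, 2001: 103 days → £82,000 × 1.6% × 103/365 = £370.2356
The Parish of Greenfield, April 14 – December 31, 2001: 262 days → £82,000 × 2.8% × 262/365 = £1,648.0877
Total = £2,018.3233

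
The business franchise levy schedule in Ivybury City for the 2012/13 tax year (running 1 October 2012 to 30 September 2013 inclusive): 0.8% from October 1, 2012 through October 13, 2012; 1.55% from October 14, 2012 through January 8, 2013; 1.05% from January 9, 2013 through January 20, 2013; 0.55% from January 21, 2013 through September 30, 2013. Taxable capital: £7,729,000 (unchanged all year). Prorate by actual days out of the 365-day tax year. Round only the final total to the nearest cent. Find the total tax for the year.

October 1 – October 13, 2012: 13 days at 0.8% → £7,729,000 × 0.8% × 13/365 = £2,202.2356
October 14, 2012 – January 8, 2013: 87 days at 1.55% → £7,729,000 × 1.55% × 87/365 = £28,554.9493
January 9 – January 20, 2013: 12 days at 1.05% → £7,729,000 × 1.05% × 12/365 = £2,668.0932
January 21 – September 30, 2013: 253 days at 0.55% → £7,729,000 × 0.55% × 253/365 = £29,465.4890
Total = £62,890.7671

£62,890.77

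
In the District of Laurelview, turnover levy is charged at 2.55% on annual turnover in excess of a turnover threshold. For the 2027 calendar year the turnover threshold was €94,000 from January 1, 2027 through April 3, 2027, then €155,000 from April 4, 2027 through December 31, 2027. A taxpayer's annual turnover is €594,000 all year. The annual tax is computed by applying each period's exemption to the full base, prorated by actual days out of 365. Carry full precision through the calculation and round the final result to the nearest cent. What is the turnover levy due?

€11,590.83

January 1 – April 3, 2027: 93 days, exemption €94,000 → (€594,000 − €94,000) × 2.55% × 93/365 = €3,248.6301
April 4 – December 31, 2027: 272 days, exemption €155,000 → (€594,000 − €155,000) × 2.55% × 272/365 = €8,342.2027
Total = €11,590.8329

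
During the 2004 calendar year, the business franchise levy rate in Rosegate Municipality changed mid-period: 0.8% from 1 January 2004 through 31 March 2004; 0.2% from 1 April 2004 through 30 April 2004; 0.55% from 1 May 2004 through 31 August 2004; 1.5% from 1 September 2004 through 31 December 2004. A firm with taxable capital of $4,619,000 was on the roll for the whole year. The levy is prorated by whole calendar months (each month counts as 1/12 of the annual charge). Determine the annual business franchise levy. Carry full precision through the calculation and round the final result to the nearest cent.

$41,571.00

1 January – 31 March 2004: 3 months at 0.8% → $4,619,000 × 0.8% × 3/12 = $9,238.0000
1 April – 30 April 2004: 1 month at 0.2% → $4,619,000 × 0.2% × 1/12 = $769.8333
1 May – 31 August 2004: 4 months at 0.55% → $4,619,000 × 0.55% × 4/12 = $8,468.1667
1 September – 31 December 2004: 4 months at 1.5% → $4,619,000 × 1.5% × 4/12 = $23,095.0000
Total = $41,571.0000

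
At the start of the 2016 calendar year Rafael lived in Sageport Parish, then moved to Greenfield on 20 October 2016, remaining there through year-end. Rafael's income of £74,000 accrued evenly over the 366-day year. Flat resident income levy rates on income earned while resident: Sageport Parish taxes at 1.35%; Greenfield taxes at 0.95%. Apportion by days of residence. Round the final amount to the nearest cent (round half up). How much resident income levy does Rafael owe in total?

£939.96

Sageport Parish, 1 January – 19 October 2016: 293 days → £74,000 × 1.35% × 293/366 = £799.7459
Greenfield, 20 October – 31 December 2016: 73 days → £74,000 × 0.95% × 73/366 = £140.2158
Total = £939.9617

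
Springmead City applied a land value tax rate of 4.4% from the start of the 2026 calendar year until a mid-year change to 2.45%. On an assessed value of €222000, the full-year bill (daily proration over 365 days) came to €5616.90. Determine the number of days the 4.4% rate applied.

15 days

Let d = days at the first rate; then 365 − d days at the second rate.
€222000 × [4.4%·d + 2.45%·(365−d)] / 365 = €5616.90
Solving gives d = 15, so the new rate took effect on 16 Jan 2026.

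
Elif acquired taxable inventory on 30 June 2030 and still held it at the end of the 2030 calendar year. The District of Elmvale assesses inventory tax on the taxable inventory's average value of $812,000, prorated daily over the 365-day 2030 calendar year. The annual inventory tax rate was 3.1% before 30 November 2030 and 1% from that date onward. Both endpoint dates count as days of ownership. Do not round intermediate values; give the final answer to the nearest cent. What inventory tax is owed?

$11,263.44

30 June – 29 November 2030: 153 days at 3.1% → $812,000 × 3.1% × 153/365 = $10,551.5507
30 November – 31 December 2030: 32 days at 1% → $812,000 × 1% × 32/365 = $711.8904
Total = $11,263.4411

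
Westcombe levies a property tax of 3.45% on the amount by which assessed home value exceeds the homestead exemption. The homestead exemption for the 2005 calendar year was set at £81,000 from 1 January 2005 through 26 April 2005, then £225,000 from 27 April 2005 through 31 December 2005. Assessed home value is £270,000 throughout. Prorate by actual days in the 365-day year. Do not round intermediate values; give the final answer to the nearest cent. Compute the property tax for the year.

1 January – 26 April 2005: 116 days, exemption £81,000 → (£270,000 − £81,000) × 3.45% × 116/365 = £2,072.2685
27 April – 31 December 2005: 249 days, exemption £225,000 → (£270,000 − £225,000) × 3.45% × 249/365 = £1,059.1027
Total = £3,131.3712

£3,131.37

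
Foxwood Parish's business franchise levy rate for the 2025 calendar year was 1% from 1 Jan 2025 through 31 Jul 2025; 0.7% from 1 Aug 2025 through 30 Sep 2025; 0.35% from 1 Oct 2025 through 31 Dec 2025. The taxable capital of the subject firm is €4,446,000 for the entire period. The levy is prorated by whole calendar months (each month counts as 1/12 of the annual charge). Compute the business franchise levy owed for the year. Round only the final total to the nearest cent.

€35,012.25

1 Jan – 31 Jul 2025: 7 months at 1% → €4,446,000 × 1% × 7/12 = €25,935.0000
1 Aug – 30 Sep 2025: 2 months at 0.7% → €4,446,000 × 0.7% × 2/12 = €5,187.0000
1 Oct – 31 Dec 2025: 3 months at 0.35% → €4,446,000 × 0.35% × 3/12 = €3,890.2500
Total = €35,012.2500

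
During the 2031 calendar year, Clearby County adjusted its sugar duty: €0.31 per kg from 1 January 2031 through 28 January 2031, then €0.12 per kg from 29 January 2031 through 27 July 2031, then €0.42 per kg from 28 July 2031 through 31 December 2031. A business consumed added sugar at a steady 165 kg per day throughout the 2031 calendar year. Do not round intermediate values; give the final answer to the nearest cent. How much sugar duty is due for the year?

1 January – 28 January 2031: 28 days × 165 kg/day = 4,620 kg at €0.31/kg → €1,432.20
29 January – 27 July 2031: 180 days × 165 kg/day = 29,700 kg at €0.12/kg → €3,564.00
28 July – 31 December 2031: 157 days × 165 kg/day = 25,905 kg at €0.42/kg → €10,880.10

€15,876.30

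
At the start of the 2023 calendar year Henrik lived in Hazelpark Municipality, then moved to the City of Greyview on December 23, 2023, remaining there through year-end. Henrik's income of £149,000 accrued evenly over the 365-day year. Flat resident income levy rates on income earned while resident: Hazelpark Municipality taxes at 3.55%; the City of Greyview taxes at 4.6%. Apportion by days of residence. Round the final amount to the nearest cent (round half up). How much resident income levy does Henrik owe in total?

Hazelpark Municipality, January 1 – December 22, 2023: 356 days → £149,000 × 3.55% × 356/365 = £5,159.0740
The City of Greyview, December 23 – December 31, 2023: 9 days → £149,000 × 4.6% × 9/365 = £169.0027
Total = £5,328.0767

£5,328.08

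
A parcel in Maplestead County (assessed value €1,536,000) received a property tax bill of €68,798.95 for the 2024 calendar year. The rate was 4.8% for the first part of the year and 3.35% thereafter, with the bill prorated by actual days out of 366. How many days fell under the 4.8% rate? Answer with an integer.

Let d = days at the first rate; then 366 − d days at the second rate.
€1,536,000 × [4.8%·d + 3.35%·(366−d)] / 366 = €68,798.95
Solving gives d = 285, so the new rate took effect on 12 Oct 2024.

285 days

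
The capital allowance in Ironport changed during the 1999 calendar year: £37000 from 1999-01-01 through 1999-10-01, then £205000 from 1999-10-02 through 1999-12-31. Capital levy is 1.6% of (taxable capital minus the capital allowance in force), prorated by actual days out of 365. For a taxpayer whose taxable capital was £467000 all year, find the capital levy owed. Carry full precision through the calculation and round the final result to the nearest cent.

1999-01-01 to 1999-10-01: 274 days, exemption £37000 → (£467000 − £37000) × 1.6% × 274/365 = £5164.7123
1999-10-02 to 1999-12-31: 91 days, exemption £205000 → (£467000 − £205000) × 1.6% × 91/365 = £1045.1288
Total = £6209.8411

£6209.84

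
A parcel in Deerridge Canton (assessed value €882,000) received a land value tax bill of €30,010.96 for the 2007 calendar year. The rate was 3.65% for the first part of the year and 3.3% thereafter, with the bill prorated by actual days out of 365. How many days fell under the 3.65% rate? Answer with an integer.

107 days

Let d = days at the first rate; then 365 − d days at the second rate.
€882,000 × [3.65%·d + 3.3%·(365−d)] / 365 = €30,010.96
Solving gives d = 107, so the new rate took effect on April 18, 2007.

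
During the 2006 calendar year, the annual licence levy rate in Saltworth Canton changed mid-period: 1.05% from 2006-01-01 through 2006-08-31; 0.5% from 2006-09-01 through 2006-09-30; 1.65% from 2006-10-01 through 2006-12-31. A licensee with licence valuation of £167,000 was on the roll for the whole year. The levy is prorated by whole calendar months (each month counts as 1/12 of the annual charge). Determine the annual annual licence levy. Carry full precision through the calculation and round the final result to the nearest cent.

2006-01-01 to 2006-08-31: 8 months at 1.05% → £167,000 × 1.05% × 8/12 = £1,169.0000
2006-09-01 to 2006-09-30: 1 month at 0.5% → £167,000 × 0.5% × 1/12 = £69.5833
2006-10-01 to 2006-12-31: 3 months at 1.65% → £167,000 × 1.65% × 3/12 = £688.8750
Total = £1,927.4583

£1,927.46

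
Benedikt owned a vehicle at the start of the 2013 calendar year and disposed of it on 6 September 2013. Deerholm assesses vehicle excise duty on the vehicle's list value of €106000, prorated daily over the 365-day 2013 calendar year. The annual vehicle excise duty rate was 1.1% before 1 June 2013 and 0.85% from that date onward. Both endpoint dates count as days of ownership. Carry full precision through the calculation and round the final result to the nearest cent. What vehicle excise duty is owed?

1 January – 31 May 2013: 151 days at 1.1% → €106000 × 1.1% × 151/365 = €482.3726
1 June – 6 September 2013: 98 days at 0.85% → €106000 × 0.85% × 98/365 = €241.9123
Total = €724.2849

€724.28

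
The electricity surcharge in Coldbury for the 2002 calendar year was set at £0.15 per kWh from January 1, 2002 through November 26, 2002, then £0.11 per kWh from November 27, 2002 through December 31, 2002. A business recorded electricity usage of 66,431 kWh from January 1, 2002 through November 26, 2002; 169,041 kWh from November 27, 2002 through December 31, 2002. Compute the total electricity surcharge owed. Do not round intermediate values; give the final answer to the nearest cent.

January 1 – November 26, 2002: 66,431 kWh at £0.15/kWh → £9,964.65
November 27 – December 31, 2002: 169,041 kWh at £0.11/kWh → £18,594.51

£28,559.16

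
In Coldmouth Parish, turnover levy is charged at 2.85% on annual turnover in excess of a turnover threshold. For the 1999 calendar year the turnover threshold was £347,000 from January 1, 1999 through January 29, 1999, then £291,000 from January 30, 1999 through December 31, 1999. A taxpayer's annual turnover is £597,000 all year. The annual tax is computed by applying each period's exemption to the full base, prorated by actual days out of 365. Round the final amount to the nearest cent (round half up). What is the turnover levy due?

January 1 – January 29, 1999: 29 days, exemption £347,000 → (£597,000 − £347,000) × 2.85% × 29/365 = £566.0959
January 30 – December 31, 1999: 336 days, exemption £291,000 → (£597,000 − £291,000) × 2.85% × 336/365 = £8,028.0986
Total = £8,594.1945

£8,594.19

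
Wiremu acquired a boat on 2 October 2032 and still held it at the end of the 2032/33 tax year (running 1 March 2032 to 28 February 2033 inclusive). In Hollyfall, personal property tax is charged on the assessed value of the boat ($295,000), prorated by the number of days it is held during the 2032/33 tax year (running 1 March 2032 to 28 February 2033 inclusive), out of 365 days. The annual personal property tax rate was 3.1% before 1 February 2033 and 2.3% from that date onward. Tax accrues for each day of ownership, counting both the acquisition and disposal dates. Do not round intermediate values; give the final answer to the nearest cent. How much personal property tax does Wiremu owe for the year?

2 October 2032 – 31 January 2033: 122 days at 3.1% → $295,000 × 3.1% × 122/365 = $3,056.6849
1 February – 28 February 2033: 28 days at 2.3% → $295,000 × 2.3% × 28/365 = $520.4932
Total = $3,577.1781

$3,577.18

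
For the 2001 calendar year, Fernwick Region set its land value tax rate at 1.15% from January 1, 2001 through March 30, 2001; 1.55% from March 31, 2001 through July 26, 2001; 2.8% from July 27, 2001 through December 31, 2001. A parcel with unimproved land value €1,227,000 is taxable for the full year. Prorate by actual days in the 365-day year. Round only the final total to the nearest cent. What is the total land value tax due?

January 1 – March 30, 2001: 89 days at 1.15% → €1,227,000 × 1.15% × 89/365 = €3,440.6425
March 31 – July 26, 2001: 118 days at 1.55% → €1,227,000 × 1.55% × 118/365 = €6,148.4466
July 27 – December 31, 2001: 158 days at 2.8% → €1,227,000 × 2.8% × 158/365 = €14,871.9123
Total = €24,461.0014

€24,461.00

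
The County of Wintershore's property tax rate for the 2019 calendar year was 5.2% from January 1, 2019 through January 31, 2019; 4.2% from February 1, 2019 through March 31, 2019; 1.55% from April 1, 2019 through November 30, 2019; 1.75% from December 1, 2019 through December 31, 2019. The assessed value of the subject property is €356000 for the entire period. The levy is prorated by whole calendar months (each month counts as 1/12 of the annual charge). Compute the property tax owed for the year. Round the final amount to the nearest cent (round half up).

January 1 – January 31, 2019: 1 month at 5.2% → €356000 × 5.2% × 1/12 = €1542.6667
February 1 – March 31, 2019: 2 months at 4.2% → €356000 × 4.2% × 2/12 = €2492.0000
April 1 – November 30, 2019: 8 months at 1.55% → €356000 × 1.55% × 8/12 = €3678.6667
December 1 – December 31, 2019: 1 month at 1.75% → €356000 × 1.75% × 1/12 = €519.1667
Total = €8232.5000

€8232.50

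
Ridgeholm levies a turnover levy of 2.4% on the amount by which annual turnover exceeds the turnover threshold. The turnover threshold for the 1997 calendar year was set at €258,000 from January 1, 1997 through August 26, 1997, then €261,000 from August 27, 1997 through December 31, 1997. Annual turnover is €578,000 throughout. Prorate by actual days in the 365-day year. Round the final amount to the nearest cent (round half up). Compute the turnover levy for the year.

January 1 – August 26, 1997: 238 days, exemption €258,000 → (€578,000 − €258,000) × 2.4% × 238/365 = €5,007.7808
August 27 – December 31, 1997: 127 days, exemption €261,000 → (€578,000 − €261,000) × 2.4% × 127/365 = €2,647.1671
Total = €7,654.9479

€7,654.95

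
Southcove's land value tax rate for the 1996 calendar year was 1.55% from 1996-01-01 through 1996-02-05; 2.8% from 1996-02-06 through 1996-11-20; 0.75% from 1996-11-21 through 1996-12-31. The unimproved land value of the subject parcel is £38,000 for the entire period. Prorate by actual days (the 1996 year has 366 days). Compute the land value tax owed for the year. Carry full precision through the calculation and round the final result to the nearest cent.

1996-01-01 to 1996-02-05: 36 days at 1.55% → £38,000 × 1.55% × 36/366 = £57.9344
1996-02-06 to 1996-11-20: 289 days at 2.8% → £38,000 × 2.8% × 289/366 = £840.1530
1996-11-21 to 1996-12-31: 41 days at 0.75% → £38,000 × 0.75% × 41/366 = £31.9262
Total = £930.0137

£930.01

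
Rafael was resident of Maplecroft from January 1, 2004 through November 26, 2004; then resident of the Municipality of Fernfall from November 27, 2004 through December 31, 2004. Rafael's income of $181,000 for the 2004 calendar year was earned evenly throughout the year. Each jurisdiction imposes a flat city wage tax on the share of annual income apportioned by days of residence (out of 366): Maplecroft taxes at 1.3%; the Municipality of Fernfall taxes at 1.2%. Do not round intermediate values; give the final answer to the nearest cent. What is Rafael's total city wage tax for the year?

Maplecroft, January 1 – November 26, 2004: 331 days → $181,000 × 1.3% × 331/366 = $2,127.9863
The Municipality of Fernfall, November 27 – December 31, 2004: 35 days → $181,000 × 1.2% × 35/366 = $207.7049
Total = $2,335.6913

$2,335.69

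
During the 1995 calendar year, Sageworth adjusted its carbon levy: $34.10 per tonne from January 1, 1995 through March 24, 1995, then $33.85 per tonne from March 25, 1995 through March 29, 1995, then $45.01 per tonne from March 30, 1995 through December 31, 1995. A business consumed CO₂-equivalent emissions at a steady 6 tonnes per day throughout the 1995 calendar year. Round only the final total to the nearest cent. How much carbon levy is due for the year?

January 1 – March 24, 1995: 83 days × 6 tonnes/day = 498 tonnes at $34.10/tonne → $16,981.80
March 25 – March 29, 1995: 5 days × 6 tonnes/day = 30 tonnes at $33.85/tonne → $1,015.50
March 30 – December 31, 1995: 277 days × 6 tonnes/day = 1,662 tonnes at $45.01/tonne → $74,806.62

$92,803.92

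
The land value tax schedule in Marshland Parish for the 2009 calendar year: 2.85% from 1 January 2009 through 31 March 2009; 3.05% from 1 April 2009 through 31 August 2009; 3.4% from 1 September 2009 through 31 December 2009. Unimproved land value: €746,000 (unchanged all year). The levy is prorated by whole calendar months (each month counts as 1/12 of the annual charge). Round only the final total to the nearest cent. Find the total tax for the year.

1 January – 31 March 2009: 3 months at 2.85% → €746,000 × 2.85% × 3/12 = €5,315.2500
1 April – 31 August 2009: 5 months at 3.05% → €746,000 × 3.05% × 5/12 = €9,480.4167
1 September – 31 December 2009: 4 months at 3.4% → €746,000 × 3.4% × 4/12 = €8,454.6667
Total = €23,250.3333

€23,250.33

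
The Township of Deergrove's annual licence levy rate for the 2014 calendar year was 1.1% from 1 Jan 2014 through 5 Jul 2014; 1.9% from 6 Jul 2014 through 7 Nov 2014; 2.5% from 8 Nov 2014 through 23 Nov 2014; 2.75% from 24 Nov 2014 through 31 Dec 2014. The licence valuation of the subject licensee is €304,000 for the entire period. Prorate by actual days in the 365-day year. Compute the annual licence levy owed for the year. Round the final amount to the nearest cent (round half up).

€4,885.65

1 Jan – 5 Jul 2014: 186 days at 1.1% → €304,000 × 1.1% × 186/365 = €1,704.0658
6 Jul – 7 Nov 2014: 125 days at 1.9% → €304,000 × 1.9% × 125/365 = €1,978.0822
8 Nov – 23 Nov 2014: 16 days at 2.5% → €304,000 × 2.5% × 16/365 = €333.1507
24 Nov – 31 Dec 2014: 38 days at 2.75% → €304,000 × 2.75% × 38/365 = €870.3562
Total = €4,885.6548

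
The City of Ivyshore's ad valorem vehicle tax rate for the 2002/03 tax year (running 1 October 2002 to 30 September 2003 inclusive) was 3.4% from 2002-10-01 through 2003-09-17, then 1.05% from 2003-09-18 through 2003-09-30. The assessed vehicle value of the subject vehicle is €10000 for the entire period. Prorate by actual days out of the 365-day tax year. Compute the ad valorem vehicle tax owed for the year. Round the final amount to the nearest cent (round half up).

2002-10-01 to 2003-09-17: 352 days at 3.4% → €10000 × 3.4% × 352/365 = €327.8904
2003-09-18 to 2003-09-30: 13 days at 1.05% → €10000 × 1.05% × 13/365 = €3.7397
Total = €331.6301

€331.63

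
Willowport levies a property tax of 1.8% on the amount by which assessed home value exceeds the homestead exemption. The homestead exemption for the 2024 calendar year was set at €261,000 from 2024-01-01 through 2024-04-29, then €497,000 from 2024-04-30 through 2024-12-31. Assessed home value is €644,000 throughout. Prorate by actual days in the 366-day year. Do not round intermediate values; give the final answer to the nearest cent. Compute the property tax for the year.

2024-01-01 to 2024-04-29: 120 days, exemption €261,000 → (€644,000 − €261,000) × 1.8% × 120/366 = €2,260.3279
2024-04-30 to 2024-12-31: 246 days, exemption €497,000 → (€644,000 − €497,000) × 1.8% × 246/366 = €1,778.4590
Total = €4,038.7869

€4,038.79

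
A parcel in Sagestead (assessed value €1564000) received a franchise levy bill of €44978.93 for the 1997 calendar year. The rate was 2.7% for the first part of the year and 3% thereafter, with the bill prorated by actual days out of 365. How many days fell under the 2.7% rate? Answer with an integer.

151 days

Let d = days at the first rate; then 365 − d days at the second rate.
€1564000 × [2.7%·d + 3%·(365−d)] / 365 = €44978.93
Solving gives d = 151, so the new rate took effect on June 1, 1997.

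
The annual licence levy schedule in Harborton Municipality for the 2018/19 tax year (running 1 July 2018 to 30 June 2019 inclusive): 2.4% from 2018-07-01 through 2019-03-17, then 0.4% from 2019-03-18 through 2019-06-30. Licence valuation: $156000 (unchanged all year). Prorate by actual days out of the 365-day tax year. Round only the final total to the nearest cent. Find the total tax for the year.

2018-07-01 to 2019-03-17: 260 days at 2.4% → $156000 × 2.4% × 260/365 = $2666.9589
2019-03-18 to 2019-06-30: 105 days at 0.4% → $156000 × 0.4% × 105/365 = $179.5068
Total = $2846.4658

$2846.47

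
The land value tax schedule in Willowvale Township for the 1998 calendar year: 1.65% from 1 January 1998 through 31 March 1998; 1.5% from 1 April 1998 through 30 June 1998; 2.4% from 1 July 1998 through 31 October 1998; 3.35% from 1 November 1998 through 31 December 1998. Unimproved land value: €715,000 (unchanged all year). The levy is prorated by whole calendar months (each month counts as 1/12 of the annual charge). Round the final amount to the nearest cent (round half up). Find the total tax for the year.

€15,342.71

1 January – 31 March 1998: 3 months at 1.65% → €715,000 × 1.65% × 3/12 = €2,949.3750
1 April – 30 June 1998: 3 months at 1.5% → €715,000 × 1.5% × 3/12 = €2,681.2500
1 July – 31 October 1998: 4 months at 2.4% → €715,000 × 2.4% × 4/12 = €5,720.0000
1 November – 31 December 1998: 2 months at 3.35% → €715,000 × 3.35% × 2/12 = €3,992.0833
Total = €15,342.7083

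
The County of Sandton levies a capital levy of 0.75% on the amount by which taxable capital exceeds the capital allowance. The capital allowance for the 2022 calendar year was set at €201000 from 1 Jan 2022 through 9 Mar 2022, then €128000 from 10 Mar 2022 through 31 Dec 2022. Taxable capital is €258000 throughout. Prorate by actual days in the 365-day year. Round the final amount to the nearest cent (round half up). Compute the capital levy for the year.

€873.00

1 Jan – 9 Mar 2022: 68 days, exemption €201000 → (€258000 − €201000) × 0.75% × 68/365 = €79.6438
10 Mar – 31 Dec 2022: 297 days, exemption €128000 → (€258000 − €128000) × 0.75% × 297/365 = €793.3562
Total = €873.0000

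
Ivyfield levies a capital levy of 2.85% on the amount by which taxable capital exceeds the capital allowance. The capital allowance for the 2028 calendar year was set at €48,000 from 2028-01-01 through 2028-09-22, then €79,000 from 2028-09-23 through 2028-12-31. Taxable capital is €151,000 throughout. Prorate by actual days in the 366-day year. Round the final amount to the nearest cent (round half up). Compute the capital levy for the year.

€2,694.11

2028-01-01 to 2028-09-22: 266 days, exemption €48,000 → (€151,000 − €48,000) × 2.85% × 266/366 = €2,133.4508
2028-09-23 to 2028-12-31: 100 days, exemption €79,000 → (€151,000 − €79,000) × 2.85% × 100/366 = €560.6557
Total = €2,694.1066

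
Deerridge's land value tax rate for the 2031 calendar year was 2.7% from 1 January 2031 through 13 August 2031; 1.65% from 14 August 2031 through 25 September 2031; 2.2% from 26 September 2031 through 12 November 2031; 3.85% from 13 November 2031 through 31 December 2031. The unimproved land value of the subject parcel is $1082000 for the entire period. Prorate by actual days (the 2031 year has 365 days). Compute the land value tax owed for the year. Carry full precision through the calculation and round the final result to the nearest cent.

1 January – 13 August 2031: 225 days at 2.7% → $1082000 × 2.7% × 225/365 = $18008.6301
14 August – 25 September 2031: 43 days at 1.65% → $1082000 × 1.65% × 43/365 = $2103.2301
26 September – 12 November 2031: 48 days at 2.2% → $1082000 × 2.2% × 48/365 = $3130.3890
13 November – 31 December 2031: 49 days at 3.85% → $1082000 × 3.85% × 49/365 = $5592.3096
Total = $28834.5589

$28834.56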